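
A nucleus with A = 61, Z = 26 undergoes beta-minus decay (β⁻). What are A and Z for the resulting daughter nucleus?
Daughter: A = 61, Z = 27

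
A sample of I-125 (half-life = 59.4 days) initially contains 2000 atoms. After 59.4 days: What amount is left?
N = N₀(1/2)^(t/t½) = 1000 atoms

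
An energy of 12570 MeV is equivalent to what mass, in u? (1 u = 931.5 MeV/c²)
m = E/c² = 13.49 u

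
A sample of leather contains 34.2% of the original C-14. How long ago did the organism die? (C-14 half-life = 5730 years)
Age = t½ × log₂(1/ratio) = 8870 years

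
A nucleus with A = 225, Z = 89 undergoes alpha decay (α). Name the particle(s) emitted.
α particle = ⁴₂He (2 protons + 2 neutrons)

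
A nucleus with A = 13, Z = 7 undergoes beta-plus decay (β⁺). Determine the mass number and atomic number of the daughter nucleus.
Daughter: A = 13, Z = 6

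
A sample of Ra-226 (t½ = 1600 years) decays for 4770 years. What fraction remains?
N/N₀ = (1/2)^(t/t½) = 0.1266 = 12.7%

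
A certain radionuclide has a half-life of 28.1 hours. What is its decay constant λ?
λ = ln(2)/t½ = 0.02467 hour⁻¹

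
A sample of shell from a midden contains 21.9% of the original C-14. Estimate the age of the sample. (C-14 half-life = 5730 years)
Age = t½ × log₂(1/ratio) = 12550 years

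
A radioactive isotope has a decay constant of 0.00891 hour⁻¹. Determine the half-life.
t½ = ln(2)/λ = 77.79 hours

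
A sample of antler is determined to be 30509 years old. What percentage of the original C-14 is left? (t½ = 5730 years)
N/N₀ = (1/2)^(t/t½) = 0.02496 = 2.5%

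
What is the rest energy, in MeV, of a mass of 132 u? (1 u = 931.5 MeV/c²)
E = mc² = 1.23e5 MeV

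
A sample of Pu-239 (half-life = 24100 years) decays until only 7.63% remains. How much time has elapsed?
t = t½ × log₂(N₀/N) = 89460 years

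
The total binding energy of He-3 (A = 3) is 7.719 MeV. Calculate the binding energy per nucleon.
B.E./A = 7.719/3 = 2.573 MeV/nucleon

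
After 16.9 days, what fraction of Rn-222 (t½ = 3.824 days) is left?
N/N₀ = (1/2)^(t/t½) = 0.04673 = 4.67%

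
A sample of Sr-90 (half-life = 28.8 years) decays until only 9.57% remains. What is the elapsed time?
t = t½ × log₂(N₀/N) = 97.5 years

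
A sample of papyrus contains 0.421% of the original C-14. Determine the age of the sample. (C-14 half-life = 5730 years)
Age = t½ × log₂(1/ratio) = 45220 years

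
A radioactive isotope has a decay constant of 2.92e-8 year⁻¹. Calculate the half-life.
t½ = ln(2)/λ = 2.374e7 years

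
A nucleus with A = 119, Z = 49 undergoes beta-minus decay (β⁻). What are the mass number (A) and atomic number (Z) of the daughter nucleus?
Daughter: A = 119, Z = 50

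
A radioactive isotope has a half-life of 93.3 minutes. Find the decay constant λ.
λ = ln(2)/t½ = 0.007429 minute⁻¹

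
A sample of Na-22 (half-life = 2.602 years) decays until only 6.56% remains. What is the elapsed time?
t = t½ × log₂(N₀/N) = 10.23 years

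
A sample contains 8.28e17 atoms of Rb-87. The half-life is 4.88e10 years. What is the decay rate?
A = λN = 1.176e7 decays/year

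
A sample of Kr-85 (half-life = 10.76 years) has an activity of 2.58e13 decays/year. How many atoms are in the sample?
N = A/λ = 4.005e14 atoms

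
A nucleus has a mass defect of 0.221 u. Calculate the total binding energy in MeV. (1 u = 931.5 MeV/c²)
B.E. = Δm × 931.5 = 205.9 MeV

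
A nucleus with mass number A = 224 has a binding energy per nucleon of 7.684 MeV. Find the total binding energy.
B.E. = 7.684 × 224 = 1721 MeV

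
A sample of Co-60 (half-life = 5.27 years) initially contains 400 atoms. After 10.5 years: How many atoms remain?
N = N₀(1/2)^(t/t½) = 100.5 atoms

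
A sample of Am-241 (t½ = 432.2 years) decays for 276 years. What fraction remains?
N/N₀ = (1/2)^(t/t½) = 0.6423 = 64.2%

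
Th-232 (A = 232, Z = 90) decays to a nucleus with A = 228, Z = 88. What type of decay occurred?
ΔA = -4, ΔZ = -2 ⇒ alpha decay (α)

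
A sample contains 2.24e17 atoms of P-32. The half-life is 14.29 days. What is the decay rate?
A = λN = 1.087e16 decays/day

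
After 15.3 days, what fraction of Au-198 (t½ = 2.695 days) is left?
N/N₀ = (1/2)^(t/t½) = 0.01954 = 1.95%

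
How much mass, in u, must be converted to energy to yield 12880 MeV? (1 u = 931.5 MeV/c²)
m = E/c² = 13.83 u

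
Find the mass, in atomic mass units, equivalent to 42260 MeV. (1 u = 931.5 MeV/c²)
m = E/c² = 45.37 u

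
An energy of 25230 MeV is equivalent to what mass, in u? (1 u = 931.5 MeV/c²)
m = E/c² = 27.09 u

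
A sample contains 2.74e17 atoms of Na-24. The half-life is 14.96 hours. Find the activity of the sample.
A = λN = 1.27e16 decays/hour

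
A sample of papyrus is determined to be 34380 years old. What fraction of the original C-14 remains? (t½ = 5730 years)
N/N₀ = (1/2)^(t/t½) = 0.01562 = 1.56%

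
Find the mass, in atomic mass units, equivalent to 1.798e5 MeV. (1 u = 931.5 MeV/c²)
m = E/c² = 193 u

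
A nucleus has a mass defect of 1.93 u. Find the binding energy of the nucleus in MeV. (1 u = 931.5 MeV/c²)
B.E. = Δm × 931.5 = 1798 MeV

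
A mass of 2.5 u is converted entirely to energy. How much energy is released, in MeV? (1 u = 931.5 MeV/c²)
E = mc² = 2329 MeV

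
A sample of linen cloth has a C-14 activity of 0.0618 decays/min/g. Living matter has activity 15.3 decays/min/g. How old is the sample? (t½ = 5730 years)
Age = t½ × log₂(A₀/A) = 45560 years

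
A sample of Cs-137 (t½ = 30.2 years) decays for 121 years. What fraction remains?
N/N₀ = (1/2)^(t/t½) = 0.06221 = 6.22%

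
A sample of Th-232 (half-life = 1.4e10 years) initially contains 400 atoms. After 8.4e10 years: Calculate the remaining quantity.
N = N₀(1/2)^(t/t½) = 6.25 atoms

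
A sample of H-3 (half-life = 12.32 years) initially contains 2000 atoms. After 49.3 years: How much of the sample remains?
N = N₀(1/2)^(t/t½) = 124.9 atoms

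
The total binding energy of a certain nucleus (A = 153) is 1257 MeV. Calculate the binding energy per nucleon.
B.E./A = 1257/153 = 8.216 MeV/nucleon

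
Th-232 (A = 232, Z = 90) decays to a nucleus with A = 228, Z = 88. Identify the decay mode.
ΔA = -4, ΔZ = -2 ⇒ alpha decay (α)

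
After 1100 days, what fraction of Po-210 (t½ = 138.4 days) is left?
N/N₀ = (1/2)^(t/t½) = 0.00405 = 0.405%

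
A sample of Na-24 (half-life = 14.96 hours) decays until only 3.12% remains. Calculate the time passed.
t = t½ × log₂(N₀/N) = 74.83 hours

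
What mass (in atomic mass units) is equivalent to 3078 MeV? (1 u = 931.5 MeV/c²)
m = E/c² = 3.304 u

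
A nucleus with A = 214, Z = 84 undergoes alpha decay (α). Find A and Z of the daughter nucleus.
Daughter: A = 210, Z = 82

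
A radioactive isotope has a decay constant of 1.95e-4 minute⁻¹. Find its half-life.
t½ = ln(2)/λ = 3555 minutes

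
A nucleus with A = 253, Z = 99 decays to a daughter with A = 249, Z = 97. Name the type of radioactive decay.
ΔA = -4, ΔZ = -2 ⇒ alpha decay (α)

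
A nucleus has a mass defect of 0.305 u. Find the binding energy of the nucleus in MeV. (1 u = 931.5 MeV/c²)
B.E. = Δm × 931.5 = 284.1 MeV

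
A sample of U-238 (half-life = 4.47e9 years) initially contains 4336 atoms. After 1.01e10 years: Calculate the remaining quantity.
N = N₀(1/2)^(t/t½) = 905.5 atoms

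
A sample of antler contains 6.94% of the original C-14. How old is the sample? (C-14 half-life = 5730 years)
Age = t½ × log₂(1/ratio) = 22050 years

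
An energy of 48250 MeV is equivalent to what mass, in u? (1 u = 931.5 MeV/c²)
m = E/c² = 51.8 u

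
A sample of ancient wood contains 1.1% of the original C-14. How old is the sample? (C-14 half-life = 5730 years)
Age = t½ × log₂(1/ratio) = 37280 years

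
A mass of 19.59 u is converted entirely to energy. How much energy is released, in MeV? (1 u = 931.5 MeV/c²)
E = mc² = 18250 MeV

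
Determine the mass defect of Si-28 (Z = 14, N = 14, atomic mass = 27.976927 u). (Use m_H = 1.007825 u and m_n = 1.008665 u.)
Δm = Z·m_H + N·m_n − M = 0.2539 u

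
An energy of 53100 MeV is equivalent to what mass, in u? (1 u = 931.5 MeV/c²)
m = E/c² = 57 u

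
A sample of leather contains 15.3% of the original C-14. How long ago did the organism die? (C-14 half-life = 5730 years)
Age = t½ × log₂(1/ratio) = 15520 years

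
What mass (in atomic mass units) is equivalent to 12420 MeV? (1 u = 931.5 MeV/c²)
m = E/c² = 13.33 u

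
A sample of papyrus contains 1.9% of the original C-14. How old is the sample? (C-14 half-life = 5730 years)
Age = t½ × log₂(1/ratio) = 32760 years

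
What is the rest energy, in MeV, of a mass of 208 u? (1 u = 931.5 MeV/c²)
E = mc² = 1.938e5 MeV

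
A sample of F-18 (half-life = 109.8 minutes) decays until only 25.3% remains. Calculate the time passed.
t = t½ × log₂(N₀/N) = 217.7 minutes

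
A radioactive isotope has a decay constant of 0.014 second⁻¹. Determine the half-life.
t½ = ln(2)/λ = 49.51 seconds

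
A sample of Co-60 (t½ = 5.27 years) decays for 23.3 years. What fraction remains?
N/N₀ = (1/2)^(t/t½) = 0.04667 = 4.67%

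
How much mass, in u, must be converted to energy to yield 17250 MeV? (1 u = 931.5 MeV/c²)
m = E/c² = 18.52 u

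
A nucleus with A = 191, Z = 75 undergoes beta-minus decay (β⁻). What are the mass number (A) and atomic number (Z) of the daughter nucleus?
Daughter: A = 191, Z = 76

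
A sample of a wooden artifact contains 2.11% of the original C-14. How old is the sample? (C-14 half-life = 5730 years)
Age = t½ × log₂(1/ratio) = 31900 years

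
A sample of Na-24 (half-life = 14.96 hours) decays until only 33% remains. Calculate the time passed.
t = t½ × log₂(N₀/N) = 23.93 hours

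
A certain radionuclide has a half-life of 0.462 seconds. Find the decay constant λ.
λ = ln(2)/t½ = 1.5 second⁻¹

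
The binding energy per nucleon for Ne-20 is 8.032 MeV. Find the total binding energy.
B.E. = 8.032 × 20 = 160.6 MeV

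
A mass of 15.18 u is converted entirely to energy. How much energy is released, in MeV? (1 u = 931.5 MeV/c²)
E = mc² = 14140 MeV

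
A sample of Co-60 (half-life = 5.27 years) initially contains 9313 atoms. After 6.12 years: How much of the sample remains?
N = N₀(1/2)^(t/t½) = 4164 atoms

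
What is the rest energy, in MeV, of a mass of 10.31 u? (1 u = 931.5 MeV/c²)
E = mc² = 9604 MeV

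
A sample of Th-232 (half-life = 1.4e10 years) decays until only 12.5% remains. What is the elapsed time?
t = t½ × log₂(N₀/N) = 4.2e10 years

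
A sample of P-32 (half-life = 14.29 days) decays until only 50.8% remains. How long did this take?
t = t½ × log₂(N₀/N) = 13.96 days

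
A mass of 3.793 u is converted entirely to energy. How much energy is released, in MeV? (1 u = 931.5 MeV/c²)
E = mc² = 3533 MeV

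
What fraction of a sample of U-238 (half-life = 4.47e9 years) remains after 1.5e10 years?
N/N₀ = (1/2)^(t/t½) = 0.09769 = 9.77%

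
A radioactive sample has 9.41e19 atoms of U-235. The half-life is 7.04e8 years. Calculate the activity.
A = λN = 9.265e10 decays/year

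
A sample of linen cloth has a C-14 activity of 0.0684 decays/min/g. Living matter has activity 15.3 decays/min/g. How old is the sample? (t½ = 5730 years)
Age = t½ × log₂(A₀/A) = 44720 years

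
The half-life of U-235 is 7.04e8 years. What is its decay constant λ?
λ = ln(2)/t½ = 9.846e-10 year⁻¹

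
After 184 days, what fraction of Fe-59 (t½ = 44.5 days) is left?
N/N₀ = (1/2)^(t/t½) = 0.05692 = 5.69%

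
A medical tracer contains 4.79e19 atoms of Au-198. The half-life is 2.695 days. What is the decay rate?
A = λN = 1.232e19 decays/day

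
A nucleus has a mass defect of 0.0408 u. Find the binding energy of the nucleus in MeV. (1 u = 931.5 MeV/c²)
B.E. = Δm × 931.5 = 38.01 MeV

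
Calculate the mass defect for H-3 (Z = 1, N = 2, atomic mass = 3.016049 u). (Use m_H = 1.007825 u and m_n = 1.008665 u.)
Δm = Z·m_H + N·m_n − M = 0.009106 u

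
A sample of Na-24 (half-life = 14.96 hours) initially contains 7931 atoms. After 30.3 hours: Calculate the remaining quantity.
N = N₀(1/2)^(t/t½) = 1948 atoms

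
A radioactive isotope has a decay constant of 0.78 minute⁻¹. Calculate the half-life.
t½ = ln(2)/λ = 0.8887 minutes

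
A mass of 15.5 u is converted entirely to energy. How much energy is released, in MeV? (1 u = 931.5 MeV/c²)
E = mc² = 14440 MeV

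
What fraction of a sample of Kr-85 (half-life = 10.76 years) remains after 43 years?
N/N₀ = (1/2)^(t/t½) = 0.06266 = 6.27%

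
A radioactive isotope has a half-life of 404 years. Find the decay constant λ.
λ = ln(2)/t½ = 0.001716 year⁻¹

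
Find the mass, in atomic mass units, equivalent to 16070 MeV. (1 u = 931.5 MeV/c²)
m = E/c² = 17.25 u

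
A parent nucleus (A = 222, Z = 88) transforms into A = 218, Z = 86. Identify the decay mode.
ΔA = -4, ΔZ = -2 ⇒ alpha decay (α)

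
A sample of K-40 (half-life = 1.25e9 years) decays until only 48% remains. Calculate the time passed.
t = t½ × log₂(N₀/N) = 1.324e9 years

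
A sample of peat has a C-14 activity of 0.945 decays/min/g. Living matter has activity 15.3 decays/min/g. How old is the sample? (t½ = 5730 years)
Age = t½ × log₂(A₀/A) = 23020 years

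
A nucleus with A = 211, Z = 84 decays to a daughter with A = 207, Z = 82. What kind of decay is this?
ΔA = -4, ΔZ = -2 ⇒ alpha decay (α)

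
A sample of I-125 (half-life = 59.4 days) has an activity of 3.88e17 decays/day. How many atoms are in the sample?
N = A/λ = 3.325e19 atoms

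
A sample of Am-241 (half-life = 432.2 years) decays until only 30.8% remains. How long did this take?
t = t½ × log₂(N₀/N) = 734.3 years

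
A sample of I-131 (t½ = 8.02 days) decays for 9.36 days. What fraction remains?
N/N₀ = (1/2)^(t/t½) = 0.4453 = 44.5%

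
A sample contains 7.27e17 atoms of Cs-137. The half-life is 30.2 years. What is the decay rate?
A = λN = 1.669e16 decays/year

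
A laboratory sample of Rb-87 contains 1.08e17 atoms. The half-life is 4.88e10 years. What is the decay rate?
A = λN = 1.534e6 decays/year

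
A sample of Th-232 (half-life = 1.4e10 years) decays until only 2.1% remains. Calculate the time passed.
t = t½ × log₂(N₀/N) = 7.803e10 years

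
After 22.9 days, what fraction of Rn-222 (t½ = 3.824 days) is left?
N/N₀ = (1/2)^(t/t½) = 0.01575 = 1.58%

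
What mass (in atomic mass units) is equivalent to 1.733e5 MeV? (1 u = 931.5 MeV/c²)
m = E/c² = 186 u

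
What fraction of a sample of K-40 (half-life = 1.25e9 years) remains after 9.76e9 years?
N/N₀ = (1/2)^(t/t½) = 0.004462 = 0.446%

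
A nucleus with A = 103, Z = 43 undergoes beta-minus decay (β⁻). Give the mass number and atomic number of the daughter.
Daughter: A = 103, Z = 44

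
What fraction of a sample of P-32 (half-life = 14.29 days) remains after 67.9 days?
N/N₀ = (1/2)^(t/t½) = 0.03712 = 3.71%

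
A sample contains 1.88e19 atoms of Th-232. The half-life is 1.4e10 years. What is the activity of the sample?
A = λN = 9.308e8 decays/year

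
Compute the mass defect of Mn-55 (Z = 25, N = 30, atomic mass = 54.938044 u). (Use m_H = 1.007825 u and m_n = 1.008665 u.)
Δm = Z·m_H + N·m_n − M = 0.5175 u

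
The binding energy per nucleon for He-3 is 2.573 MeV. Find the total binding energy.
B.E. = 2.573 × 3 = 7.719 MeV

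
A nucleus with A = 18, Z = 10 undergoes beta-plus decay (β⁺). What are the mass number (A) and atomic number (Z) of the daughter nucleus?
Daughter: A = 18, Z = 9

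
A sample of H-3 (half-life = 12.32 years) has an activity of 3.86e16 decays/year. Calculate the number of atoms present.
N = A/λ = 6.861e17 atoms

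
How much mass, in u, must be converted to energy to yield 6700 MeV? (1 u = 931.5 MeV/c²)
m = E/c² = 7.193 u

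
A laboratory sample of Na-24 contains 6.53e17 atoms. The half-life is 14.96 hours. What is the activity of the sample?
A = λN = 3.026e16 decays/hour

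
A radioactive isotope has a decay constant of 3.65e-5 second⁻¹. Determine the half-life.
t½ = ln(2)/λ = 18990 seconds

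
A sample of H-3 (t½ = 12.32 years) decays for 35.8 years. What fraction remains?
N/N₀ = (1/2)^(t/t½) = 0.1334 = 13.3%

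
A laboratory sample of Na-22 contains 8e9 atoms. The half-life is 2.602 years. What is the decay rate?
A = λN = 2.131e9 decays/year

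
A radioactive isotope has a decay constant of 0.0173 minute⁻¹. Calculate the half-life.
t½ = ln(2)/λ = 40.07 minutes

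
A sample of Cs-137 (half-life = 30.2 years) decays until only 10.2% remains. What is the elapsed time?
t = t½ × log₂(N₀/N) = 99.46 years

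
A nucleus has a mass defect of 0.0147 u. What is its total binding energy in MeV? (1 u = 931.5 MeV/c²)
B.E. = Δm × 931.5 = 13.69 MeV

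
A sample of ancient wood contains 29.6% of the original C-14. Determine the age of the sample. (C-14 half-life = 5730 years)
Age = t½ × log₂(1/ratio) = 10060 years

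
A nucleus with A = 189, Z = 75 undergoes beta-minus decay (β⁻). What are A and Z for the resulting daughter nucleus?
Daughter: A = 189, Z = 76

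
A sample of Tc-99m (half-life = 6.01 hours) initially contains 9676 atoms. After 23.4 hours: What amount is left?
N = N₀(1/2)^(t/t½) = 651.1 atoms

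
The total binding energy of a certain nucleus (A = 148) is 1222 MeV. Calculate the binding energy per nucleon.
B.E./A = 1222/148 = 8.257 MeV/nucleon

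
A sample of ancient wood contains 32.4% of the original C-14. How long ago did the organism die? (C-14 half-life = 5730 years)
Age = t½ × log₂(1/ratio) = 9317 years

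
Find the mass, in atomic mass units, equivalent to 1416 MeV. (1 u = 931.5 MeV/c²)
m = E/c² = 1.52 u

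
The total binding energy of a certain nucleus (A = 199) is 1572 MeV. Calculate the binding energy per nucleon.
B.E./A = 1572/199 = 7.899 MeV/nucleon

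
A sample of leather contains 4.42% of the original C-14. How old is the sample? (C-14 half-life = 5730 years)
Age = t½ × log₂(1/ratio) = 25780 years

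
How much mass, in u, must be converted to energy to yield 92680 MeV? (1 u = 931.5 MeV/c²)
m = E/c² = 99.5 u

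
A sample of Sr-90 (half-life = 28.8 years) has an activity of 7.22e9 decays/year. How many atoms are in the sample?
N = A/λ = 3e11 atoms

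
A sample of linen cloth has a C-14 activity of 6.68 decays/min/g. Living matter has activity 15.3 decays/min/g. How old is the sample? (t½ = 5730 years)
Age = t½ × log₂(A₀/A) = 6851 years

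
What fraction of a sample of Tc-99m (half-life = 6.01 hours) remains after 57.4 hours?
N/N₀ = (1/2)^(t/t½) = 0.001333 = 0.133%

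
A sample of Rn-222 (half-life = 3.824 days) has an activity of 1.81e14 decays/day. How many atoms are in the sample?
N = A/λ = 9.986e14 atoms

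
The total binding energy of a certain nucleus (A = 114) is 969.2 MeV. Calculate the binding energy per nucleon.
B.E./A = 969.2/114 = 8.502 MeV/nucleon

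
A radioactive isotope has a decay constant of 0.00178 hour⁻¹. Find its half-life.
t½ = ln(2)/λ = 389.4 hours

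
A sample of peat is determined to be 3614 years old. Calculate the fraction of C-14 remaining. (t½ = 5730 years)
N/N₀ = (1/2)^(t/t½) = 0.6459 = 64.6%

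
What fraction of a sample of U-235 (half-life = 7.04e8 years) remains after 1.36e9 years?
N/N₀ = (1/2)^(t/t½) = 0.2621 = 26.2%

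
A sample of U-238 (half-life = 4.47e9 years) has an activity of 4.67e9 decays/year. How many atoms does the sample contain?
N = A/λ = 3.012e19 atoms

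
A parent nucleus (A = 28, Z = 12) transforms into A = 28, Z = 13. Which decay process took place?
ΔA = 0, ΔZ = +1 ⇒ beta-minus decay (β⁻)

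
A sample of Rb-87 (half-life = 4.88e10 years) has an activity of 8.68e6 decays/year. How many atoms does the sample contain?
N = A/λ = 6.111e17 atoms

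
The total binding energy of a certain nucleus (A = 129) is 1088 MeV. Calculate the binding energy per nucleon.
B.E./A = 1088/129 = 8.434 MeV/nucleon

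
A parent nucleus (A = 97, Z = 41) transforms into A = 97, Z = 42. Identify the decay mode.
ΔA = 0, ΔZ = +1 ⇒ beta-minus decay (β⁻)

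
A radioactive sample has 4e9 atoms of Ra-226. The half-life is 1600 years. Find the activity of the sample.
A = λN = 1.733e6 decays/year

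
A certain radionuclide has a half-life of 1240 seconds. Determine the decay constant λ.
λ = ln(2)/t½ = 5.59e-4 second⁻¹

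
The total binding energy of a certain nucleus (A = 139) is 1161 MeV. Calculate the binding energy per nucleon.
B.E./A = 1161/139 = 8.353 MeV/nucleon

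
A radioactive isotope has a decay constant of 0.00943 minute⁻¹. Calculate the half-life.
t½ = ln(2)/λ = 73.5 minutes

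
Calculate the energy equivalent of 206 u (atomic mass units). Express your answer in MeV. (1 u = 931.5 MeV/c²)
E = mc² = 1.919e5 MeV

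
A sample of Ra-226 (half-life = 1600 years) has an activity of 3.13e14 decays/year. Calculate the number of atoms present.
N = A/λ = 7.225e17 atoms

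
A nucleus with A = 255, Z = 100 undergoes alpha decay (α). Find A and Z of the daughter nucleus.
Daughter: A = 251, Z = 98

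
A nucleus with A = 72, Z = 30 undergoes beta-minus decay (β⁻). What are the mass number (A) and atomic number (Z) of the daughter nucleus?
Daughter: A = 72, Z = 31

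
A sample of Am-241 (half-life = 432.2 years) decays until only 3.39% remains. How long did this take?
t = t½ × log₂(N₀/N) = 2110 years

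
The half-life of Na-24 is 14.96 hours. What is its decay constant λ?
λ = ln(2)/t½ = 0.04633 hour⁻¹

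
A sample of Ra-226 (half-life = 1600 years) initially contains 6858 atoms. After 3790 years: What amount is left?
N = N₀(1/2)^(t/t½) = 1328 atoms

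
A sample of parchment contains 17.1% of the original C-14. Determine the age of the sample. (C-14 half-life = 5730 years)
Age = t½ × log₂(1/ratio) = 14600 years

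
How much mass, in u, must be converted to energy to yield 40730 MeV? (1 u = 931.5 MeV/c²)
m = E/c² = 43.73 u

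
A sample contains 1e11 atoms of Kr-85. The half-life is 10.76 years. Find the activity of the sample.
A = λN = 6.442e9 decays/year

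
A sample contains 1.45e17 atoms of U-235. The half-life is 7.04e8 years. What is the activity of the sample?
A = λN = 1.428e8 decays/year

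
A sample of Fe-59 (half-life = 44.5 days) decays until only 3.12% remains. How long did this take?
t = t½ × log₂(N₀/N) = 222.6 days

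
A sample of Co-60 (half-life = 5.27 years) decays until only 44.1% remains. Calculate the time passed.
t = t½ × log₂(N₀/N) = 6.225 years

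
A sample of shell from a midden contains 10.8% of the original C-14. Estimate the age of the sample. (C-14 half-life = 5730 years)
Age = t½ × log₂(1/ratio) = 18400 years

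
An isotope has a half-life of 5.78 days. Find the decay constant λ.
λ = ln(2)/t½ = 0.1199 day⁻¹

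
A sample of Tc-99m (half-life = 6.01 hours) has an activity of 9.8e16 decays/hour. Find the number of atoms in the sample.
N = A/λ = 8.497e17 atoms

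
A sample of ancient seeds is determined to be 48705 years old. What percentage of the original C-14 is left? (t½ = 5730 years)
N/N₀ = (1/2)^(t/t½) = 0.002762 = 0.276%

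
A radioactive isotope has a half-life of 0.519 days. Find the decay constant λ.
λ = ln(2)/t½ = 1.336 day⁻¹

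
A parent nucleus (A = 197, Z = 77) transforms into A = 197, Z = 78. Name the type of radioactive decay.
ΔA = 0, ΔZ = +1 ⇒ beta-minus decay (β⁻)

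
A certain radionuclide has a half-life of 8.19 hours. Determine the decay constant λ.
λ = ln(2)/t½ = 0.08463 hour⁻¹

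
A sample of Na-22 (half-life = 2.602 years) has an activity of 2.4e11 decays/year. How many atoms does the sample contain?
N = A/λ = 9.009e11 atoms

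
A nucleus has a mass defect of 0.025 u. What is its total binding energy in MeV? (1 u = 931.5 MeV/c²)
B.E. = Δm × 931.5 = 23.29 MeV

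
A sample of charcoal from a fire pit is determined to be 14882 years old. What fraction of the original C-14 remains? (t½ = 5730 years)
N/N₀ = (1/2)^(t/t½) = 0.1653 = 16.5%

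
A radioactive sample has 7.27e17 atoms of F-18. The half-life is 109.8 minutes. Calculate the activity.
A = λN = 4.589e15 decays/minute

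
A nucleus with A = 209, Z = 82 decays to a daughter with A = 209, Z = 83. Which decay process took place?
ΔA = 0, ΔZ = +1 ⇒ beta-minus decay (β⁻)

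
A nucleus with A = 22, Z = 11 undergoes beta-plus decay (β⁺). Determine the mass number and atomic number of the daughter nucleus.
Daughter: A = 22, Z = 10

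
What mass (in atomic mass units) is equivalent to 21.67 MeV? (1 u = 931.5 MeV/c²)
m = E/c² = 0.02326 u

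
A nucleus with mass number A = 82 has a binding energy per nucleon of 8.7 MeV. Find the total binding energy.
B.E. = 8.7 × 82 = 713.4 MeV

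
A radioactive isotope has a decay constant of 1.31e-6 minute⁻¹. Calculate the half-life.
t½ = ln(2)/λ = 5.291e5 minutes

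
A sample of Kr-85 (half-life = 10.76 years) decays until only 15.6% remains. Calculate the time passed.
t = t½ × log₂(N₀/N) = 28.84 years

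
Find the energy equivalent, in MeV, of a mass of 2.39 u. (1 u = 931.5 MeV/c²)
E = mc² = 2226 MeV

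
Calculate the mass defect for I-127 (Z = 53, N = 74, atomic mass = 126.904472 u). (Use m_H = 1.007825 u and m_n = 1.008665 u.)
Δm = Z·m_H + N·m_n − M = 1.151 u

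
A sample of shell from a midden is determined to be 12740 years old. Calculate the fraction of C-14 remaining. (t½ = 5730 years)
N/N₀ = (1/2)^(t/t½) = 0.2141 = 21.4%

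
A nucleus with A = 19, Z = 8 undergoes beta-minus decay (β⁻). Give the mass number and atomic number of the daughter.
Daughter: A = 19, Z = 9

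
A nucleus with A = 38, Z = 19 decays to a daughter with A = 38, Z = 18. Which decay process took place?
ΔA = 0, ΔZ = -1 ⇒ beta-plus decay (β⁺) or electron capture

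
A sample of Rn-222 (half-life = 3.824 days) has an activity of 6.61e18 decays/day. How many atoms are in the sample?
N = A/λ = 3.647e19 atoms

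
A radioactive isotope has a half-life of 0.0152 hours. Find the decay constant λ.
λ = ln(2)/t½ = 45.6 hour⁻¹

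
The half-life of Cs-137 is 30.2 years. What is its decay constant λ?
λ = ln(2)/t½ = 0.02295 year⁻¹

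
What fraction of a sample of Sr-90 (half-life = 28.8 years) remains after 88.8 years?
N/N₀ = (1/2)^(t/t½) = 0.118 = 11.8%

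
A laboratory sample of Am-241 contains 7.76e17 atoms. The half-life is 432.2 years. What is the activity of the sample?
A = λN = 1.245e15 decays/year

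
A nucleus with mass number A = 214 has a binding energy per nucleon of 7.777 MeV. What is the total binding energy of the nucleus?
B.E. = 7.777 × 214 = 1664 MeV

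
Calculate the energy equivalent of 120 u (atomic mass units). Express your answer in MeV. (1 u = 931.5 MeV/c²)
E = mc² = 1.118e5 MeV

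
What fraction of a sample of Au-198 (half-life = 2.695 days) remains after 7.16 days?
N/N₀ = (1/2)^(t/t½) = 0.1586 = 15.9%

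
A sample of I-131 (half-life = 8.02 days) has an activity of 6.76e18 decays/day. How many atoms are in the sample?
N = A/λ = 7.822e19 atoms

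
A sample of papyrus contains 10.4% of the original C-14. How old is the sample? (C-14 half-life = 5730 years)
Age = t½ × log₂(1/ratio) = 18710 years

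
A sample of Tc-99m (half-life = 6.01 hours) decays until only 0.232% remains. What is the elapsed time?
t = t½ × log₂(N₀/N) = 52.6 hours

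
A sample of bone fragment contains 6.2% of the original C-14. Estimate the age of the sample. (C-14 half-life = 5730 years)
Age = t½ × log₂(1/ratio) = 22990 years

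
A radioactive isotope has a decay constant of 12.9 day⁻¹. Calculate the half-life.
t½ = ln(2)/λ = 0.05373 days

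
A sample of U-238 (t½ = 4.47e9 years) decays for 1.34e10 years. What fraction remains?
N/N₀ = (1/2)^(t/t½) = 0.1252 = 12.5%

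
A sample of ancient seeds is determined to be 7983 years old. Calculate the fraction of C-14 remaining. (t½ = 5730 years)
N/N₀ = (1/2)^(t/t½) = 0.3807 = 38.1%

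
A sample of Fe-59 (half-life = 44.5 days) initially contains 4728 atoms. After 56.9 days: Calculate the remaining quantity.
N = N₀(1/2)^(t/t½) = 1949 atoms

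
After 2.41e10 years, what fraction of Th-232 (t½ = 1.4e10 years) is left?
N/N₀ = (1/2)^(t/t½) = 0.3032 = 30.3%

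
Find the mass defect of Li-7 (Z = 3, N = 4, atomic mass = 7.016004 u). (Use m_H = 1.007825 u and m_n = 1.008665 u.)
Δm = Z·m_H + N·m_n − M = 0.04213 u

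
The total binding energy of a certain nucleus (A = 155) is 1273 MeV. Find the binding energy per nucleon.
B.E./A = 1273/155 = 8.213 MeV/nucleon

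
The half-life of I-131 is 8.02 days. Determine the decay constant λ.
λ = ln(2)/t½ = 0.08643 day⁻¹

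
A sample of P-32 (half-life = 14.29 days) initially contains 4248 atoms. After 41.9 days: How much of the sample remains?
N = N₀(1/2)^(t/t½) = 556.6 atoms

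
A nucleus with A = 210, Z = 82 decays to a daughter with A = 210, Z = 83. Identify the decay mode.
ΔA = 0, ΔZ = +1 ⇒ beta-minus decay (β⁻)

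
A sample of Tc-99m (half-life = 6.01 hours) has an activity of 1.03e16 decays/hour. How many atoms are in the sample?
N = A/λ = 8.931e16 atoms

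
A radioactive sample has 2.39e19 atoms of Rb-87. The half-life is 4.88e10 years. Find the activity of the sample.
A = λN = 3.395e8 decays/year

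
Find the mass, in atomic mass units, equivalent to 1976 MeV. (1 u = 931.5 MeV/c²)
m = E/c² = 2.121 u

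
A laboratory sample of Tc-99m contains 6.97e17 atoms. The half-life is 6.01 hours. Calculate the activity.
A = λN = 8.039e16 decays/hour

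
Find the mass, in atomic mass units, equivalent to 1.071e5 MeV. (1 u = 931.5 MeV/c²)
m = E/c² = 115 u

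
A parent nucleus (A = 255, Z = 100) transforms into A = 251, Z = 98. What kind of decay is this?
ΔA = -4, ΔZ = -2 ⇒ alpha decay (α)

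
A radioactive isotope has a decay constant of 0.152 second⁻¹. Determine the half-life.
t½ = ln(2)/λ = 4.56 seconds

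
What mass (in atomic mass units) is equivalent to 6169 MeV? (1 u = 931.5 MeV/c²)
m = E/c² = 6.623 u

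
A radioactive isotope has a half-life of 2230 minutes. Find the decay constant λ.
λ = ln(2)/t½ = 3.108e-4 minute⁻¹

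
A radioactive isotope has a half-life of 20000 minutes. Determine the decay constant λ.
λ = ln(2)/t½ = 3.466e-5 minute⁻¹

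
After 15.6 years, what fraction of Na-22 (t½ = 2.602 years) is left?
N/N₀ = (1/2)^(t/t½) = 0.01568 = 1.57%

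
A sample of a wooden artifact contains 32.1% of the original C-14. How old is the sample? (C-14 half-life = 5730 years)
Age = t½ × log₂(1/ratio) = 9394 years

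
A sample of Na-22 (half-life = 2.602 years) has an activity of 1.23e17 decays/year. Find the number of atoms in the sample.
N = A/λ = 4.617e17 atoms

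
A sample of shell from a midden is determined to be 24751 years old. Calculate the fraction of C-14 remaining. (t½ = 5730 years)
N/N₀ = (1/2)^(t/t½) = 0.05008 = 5.01%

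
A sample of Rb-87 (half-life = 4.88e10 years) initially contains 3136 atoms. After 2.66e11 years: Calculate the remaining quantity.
N = N₀(1/2)^(t/t½) = 71.7 atoms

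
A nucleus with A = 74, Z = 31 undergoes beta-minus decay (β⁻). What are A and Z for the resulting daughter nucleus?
Daughter: A = 74, Z = 32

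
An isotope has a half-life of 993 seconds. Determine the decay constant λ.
λ = ln(2)/t½ = 6.98e-4 second⁻¹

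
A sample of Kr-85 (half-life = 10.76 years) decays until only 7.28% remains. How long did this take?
t = t½ × log₂(N₀/N) = 40.67 years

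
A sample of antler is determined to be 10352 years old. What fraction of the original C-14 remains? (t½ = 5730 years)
N/N₀ = (1/2)^(t/t½) = 0.2859 = 28.6%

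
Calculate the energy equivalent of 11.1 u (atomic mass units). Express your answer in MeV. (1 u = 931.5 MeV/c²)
E = mc² = 10340 MeV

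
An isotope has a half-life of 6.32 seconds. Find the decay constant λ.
λ = ln(2)/t½ = 0.1097 second⁻¹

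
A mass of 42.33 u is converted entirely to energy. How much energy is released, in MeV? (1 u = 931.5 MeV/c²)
E = mc² = 39430 MeV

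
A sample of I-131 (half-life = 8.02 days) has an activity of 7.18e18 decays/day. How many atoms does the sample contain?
N = A/λ = 8.308e19 atoms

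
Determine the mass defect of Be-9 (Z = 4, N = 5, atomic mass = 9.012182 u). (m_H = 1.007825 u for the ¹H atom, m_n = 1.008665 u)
Δm = Z·m_H + N·m_n − M = 0.06244 u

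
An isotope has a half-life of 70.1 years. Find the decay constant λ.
λ = ln(2)/t½ = 0.009888 year⁻¹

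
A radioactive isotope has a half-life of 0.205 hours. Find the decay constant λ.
λ = ln(2)/t½ = 3.381 hour⁻¹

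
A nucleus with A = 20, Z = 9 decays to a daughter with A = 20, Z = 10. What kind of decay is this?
ΔA = 0, ΔZ = +1 ⇒ beta-minus decay (β⁻)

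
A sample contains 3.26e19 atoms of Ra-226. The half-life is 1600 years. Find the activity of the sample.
A = λN = 1.412e16 decays/year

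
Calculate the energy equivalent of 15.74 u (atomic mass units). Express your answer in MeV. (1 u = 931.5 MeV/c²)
E = mc² = 14660 MeV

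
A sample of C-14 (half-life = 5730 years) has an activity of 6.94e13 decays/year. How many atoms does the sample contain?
N = A/λ = 5.737e17 atoms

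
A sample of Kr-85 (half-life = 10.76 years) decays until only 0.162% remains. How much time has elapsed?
t = t½ × log₂(N₀/N) = 99.74 years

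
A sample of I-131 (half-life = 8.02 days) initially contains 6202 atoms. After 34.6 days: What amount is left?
N = N₀(1/2)^(t/t½) = 311.8 atoms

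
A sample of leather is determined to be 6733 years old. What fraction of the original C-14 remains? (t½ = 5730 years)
N/N₀ = (1/2)^(t/t½) = 0.4429 = 44.3%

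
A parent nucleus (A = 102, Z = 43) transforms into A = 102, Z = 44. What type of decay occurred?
ΔA = 0, ΔZ = +1 ⇒ beta-minus decay (β⁻)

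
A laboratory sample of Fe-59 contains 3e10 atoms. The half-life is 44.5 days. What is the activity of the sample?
A = λN = 4.673e8 decays/day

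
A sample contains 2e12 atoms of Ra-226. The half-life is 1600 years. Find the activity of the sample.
A = λN = 8.664e8 decays/year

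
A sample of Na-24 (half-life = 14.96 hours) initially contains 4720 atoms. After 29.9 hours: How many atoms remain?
N = N₀(1/2)^(t/t½) = 1181 atoms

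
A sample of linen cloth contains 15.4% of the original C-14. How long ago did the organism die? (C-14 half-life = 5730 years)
Age = t½ × log₂(1/ratio) = 15470 years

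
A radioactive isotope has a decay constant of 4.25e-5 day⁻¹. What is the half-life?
t½ = ln(2)/λ = 16310 days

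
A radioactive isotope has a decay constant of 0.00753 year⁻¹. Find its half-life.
t½ = ln(2)/λ = 92.05 years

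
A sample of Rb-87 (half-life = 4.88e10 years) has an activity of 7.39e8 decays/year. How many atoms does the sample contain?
N = A/λ = 5.203e19 atoms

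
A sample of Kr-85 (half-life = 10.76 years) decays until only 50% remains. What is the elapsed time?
t = t½ × log₂(N₀/N) = 10.76 years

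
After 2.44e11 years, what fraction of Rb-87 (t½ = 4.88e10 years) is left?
N/N₀ = (1/2)^(t/t½) = 0.03125 = 3.12%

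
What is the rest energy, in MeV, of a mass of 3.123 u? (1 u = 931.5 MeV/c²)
E = mc² = 2909 MeV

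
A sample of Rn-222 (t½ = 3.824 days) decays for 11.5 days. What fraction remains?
N/N₀ = (1/2)^(t/t½) = 0.1244 = 12.4%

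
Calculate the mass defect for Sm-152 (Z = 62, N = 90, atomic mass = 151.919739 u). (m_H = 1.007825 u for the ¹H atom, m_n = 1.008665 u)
Δm = Z·m_H + N·m_n − M = 1.345 u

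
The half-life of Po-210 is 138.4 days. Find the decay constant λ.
λ = ln(2)/t½ = 0.005008 day⁻¹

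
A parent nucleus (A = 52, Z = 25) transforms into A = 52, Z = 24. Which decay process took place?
ΔA = 0, ΔZ = -1 ⇒ beta-plus decay (β⁺) or electron capture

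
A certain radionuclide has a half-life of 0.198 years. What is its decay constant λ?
λ = ln(2)/t½ = 3.501 year⁻¹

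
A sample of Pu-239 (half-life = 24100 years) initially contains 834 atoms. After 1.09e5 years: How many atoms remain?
N = N₀(1/2)^(t/t½) = 36.28 atoms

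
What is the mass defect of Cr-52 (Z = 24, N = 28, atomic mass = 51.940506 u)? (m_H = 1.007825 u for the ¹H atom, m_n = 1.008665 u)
Δm = Z·m_H + N·m_n − M = 0.4899 u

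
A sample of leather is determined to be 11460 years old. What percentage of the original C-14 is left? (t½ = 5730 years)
N/N₀ = (1/2)^(t/t½) = 0.25 = 25%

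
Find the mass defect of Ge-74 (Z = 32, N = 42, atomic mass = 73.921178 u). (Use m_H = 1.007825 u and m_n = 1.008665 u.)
Δm = Z·m_H + N·m_n − M = 0.6932 u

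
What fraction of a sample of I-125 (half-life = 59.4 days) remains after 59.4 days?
N/N₀ = (1/2)^(t/t½) = 0.5 = 50%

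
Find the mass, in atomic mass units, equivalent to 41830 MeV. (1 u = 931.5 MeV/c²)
m = E/c² = 44.91 u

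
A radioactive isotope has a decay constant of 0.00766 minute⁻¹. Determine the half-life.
t½ = ln(2)/λ = 90.49 minutes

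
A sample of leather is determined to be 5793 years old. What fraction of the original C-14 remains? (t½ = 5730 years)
N/N₀ = (1/2)^(t/t½) = 0.4962 = 49.6%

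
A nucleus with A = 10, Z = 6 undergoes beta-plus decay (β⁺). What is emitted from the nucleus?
β⁺: positron (e⁺) + neutrino (νₑ)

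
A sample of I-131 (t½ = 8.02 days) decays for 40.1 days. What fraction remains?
N/N₀ = (1/2)^(t/t½) = 0.03125 = 3.12%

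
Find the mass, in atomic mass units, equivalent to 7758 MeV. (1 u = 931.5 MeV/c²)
m = E/c² = 8.329 u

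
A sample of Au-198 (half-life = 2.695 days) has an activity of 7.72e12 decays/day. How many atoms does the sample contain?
N = A/λ = 3.002e13 atoms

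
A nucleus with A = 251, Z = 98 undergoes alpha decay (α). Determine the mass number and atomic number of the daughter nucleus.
Daughter: A = 247, Z = 96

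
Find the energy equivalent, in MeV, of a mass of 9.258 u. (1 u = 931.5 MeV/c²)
E = mc² = 8624 MeV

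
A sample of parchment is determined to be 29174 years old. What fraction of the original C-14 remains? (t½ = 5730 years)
N/N₀ = (1/2)^(t/t½) = 0.02933 = 2.93%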